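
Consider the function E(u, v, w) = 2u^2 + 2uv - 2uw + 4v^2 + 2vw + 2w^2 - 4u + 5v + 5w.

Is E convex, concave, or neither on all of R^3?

convex

E is quadratic, so its Hessian is the constant matrix H = [[4, 2, -2], [2, 8, 2], [-2, 2, 4]].
Leading principal minors: 4, 28, 48.
All positive ⇒ H ≻ 0 ⇒ convex.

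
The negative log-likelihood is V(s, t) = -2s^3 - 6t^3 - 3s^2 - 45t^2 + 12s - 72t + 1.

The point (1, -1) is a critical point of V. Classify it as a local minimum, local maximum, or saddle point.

local maximum

The mixed partial ∂²V/∂s∂t is 0, so the Hessian at any point is diag(V_ss, V_tt) = diag(-6(2s + 1), -18(2t + 5)).
At (1, -1): H = diag(-18, -54).
Both eigenvalues are negative, so H is negative definite: a local maximum.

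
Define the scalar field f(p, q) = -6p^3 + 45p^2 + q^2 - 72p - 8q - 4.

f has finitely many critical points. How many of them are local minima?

f separates as a function of p plus a function of q, so ∇f=0 decouples.
∂f/∂p = -18(p - 4)(p - 1) = 0 at p ∈ {1, 4}; ∂f/∂q = 2(q - 4) = 0 at q ∈ {4}.
The Hessian is diagonal: diag(f_pp, f_qq). Second derivatives: f_pp(1)=54, f_pp(4)=-54; f_qq(4)=2.
Local minima occur where both diagonal entries positive: (1, 4). Count: 1.

1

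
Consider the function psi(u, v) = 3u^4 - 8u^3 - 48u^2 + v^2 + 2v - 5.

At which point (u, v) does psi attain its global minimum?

(4, -1)

psi(u,v) separates as P(u) + Q(v) − 5, so its minimum is min P + min Q − 5.
P'(u) = 12u(u - 4)(u + 2) vanishes at u ∈ {-2, 0, 4}; Q'(v) = 2v + 2 vanishes at v ∈ {-1}.
Local minima of P (where P''>0): P(-2)=-80, P(4)=-512. Local minima of Q: Q(-1)=-1.
So the global minimum of psi is P(4) + Q(-1) − 5 = -512 − 1 − 5 = -518, attained at (4, -1).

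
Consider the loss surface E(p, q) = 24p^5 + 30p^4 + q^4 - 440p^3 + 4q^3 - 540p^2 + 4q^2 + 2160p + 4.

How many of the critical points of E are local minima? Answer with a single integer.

E separates as a function of p plus a function of q, so ∇E=0 decouples.
∂E/∂p = 120(p - 3)(p - 1)(p + 2)(p + 3) = 0 at p ∈ {-3, -2, 1, 3}; ∂E/∂q = 4q(q + 1)(q + 2) = 0 at q ∈ {-2, -1, 0}.
The Hessian is diagonal: diag(E_pp, E_qq). Second derivatives: E_pp(-3)=-2880, E_pp(-2)=1800, E_pp(1)=-2880, E_pp(3)=7200; E_qq(-2)=8, E_qq(-1)=-4, E_qq(0)=8.
Local minima occur where both diagonal entries positive: (-2, -2), (-2, 0), (3, -2), (3, 0). Count: 4.

4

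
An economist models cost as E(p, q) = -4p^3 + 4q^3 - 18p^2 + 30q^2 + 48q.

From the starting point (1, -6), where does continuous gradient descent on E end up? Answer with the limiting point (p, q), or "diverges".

diverges

E is separable, so gradient descent decouples: p follows -∂E/∂p, q follows -∂E/∂q.
∂E/∂p = -12p(p + 3); at p=1 this is -48, so p increases.
∂E/∂q = 12(q + 1)(q + 4); at q=-6 this is 120, so q decreases.
The p-coordinate has no critical point in that direction and runs off to infinity.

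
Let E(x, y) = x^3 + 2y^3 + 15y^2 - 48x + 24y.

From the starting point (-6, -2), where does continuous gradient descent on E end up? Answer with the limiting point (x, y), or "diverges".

E is separable, so gradient descent decouples: x follows -∂E/∂x, y follows -∂E/∂y.
∂E/∂x = 3(x - 4)(x + 4); at x=-6 this is 60, so x decreases.
∂E/∂y = 6(y + 1)(y + 4); at y=-2 this is -12, so y increases.
The x-coordinate has no critical point in that direction and runs off to infinity.

diverges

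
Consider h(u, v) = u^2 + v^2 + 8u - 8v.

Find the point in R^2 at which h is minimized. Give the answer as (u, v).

(-4, 4)

h(u,v) separates as P(u) + Q(v), so its minimum is min P + min Q.
P'(u) = 2u + 8 vanishes at u ∈ {-4}; Q'(v) = 2v - 8 vanishes at v ∈ {4}.
Local minima of P (where P''>0): P(-4)=-16. Local minima of Q: Q(4)=-16.
So the global minimum of h is P(-4) + Q(4) = -16 − 16 = -32, attained at (-4, 4).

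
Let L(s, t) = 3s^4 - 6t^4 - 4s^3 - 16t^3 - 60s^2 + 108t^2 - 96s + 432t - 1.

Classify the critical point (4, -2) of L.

local minimum

The mixed partial ∂²L/∂s∂t is 0, so the Hessian at any point is diag(L_ss, L_tt) = diag(12(3s^2 - 2s - 10), 24(-3t^2 - 4t + 9)).
At (4, -2): H = diag(360, 120).
Both eigenvalues are positive, so H is positive definite: a local minimum.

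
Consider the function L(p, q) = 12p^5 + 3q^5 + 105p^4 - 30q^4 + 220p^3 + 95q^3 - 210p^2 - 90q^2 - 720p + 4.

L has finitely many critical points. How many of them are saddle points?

L separates as a function of p plus a function of q, so ∇L=0 decouples.
∂L/∂p = 60(p - 1)(p + 1)(p + 3)(p + 4) = 0 at p ∈ {-4, -3, -1, 1}; ∂L/∂q = 15q(q - 4)(q - 3)(q - 1) = 0 at q ∈ {0, 1, 3, 4}.
The Hessian is diagonal: diag(L_pp, L_qq). Second derivatives: L_pp(-4)=-900, L_pp(-3)=480, L_pp(-1)=-720, L_pp(1)=2400; L_qq(0)=-180, L_qq(1)=90, L_qq(3)=-90, L_qq(4)=180.
Saddle points occur where the two diagonal entries have opposite signs: (-4, 1), (-4, 4), (-3, 0), (-3, 3), (-1, 1), (-1, 4), (1, 0), (1, 3). Count: 8.

8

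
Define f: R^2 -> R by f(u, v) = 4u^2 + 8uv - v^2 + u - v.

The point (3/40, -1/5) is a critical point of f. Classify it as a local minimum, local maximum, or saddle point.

saddle point

The Hessian of f is constant: H = [[8, 8], [8, -2]].
det(H) = 8·(-2) − 8² = -80.
Since det(H) < 0, H is indefinite and the critical point is a saddle point.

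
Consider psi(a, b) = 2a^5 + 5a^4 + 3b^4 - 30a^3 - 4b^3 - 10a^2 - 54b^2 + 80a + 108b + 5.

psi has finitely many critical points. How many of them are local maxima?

2

psi separates as a function of a plus a function of b, so ∇psi=0 decouples.
∂psi/∂a = 10(a - 2)(a - 1)(a + 1)(a + 4) = 0 at a ∈ {-4, -1, 1, 2}; ∂psi/∂b = 12(b - 3)(b - 1)(b + 3) = 0 at b ∈ {-3, 1, 3}.
The Hessian is diagonal: diag(psi_aa, psi_bb). Second derivatives: psi_aa(-4)=-900, psi_aa(-1)=180, psi_aa(1)=-100, psi_aa(2)=180; psi_bb(-3)=288, psi_bb(1)=-96, psi_bb(3)=144.
Local maxima occur where both diagonal entries negative: (-4, 1), (1, 1). Count: 2.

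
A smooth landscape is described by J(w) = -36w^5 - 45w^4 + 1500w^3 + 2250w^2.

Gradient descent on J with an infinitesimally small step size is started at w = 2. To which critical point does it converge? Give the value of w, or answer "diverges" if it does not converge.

J'(w) = -180w(w - 5)(w + 1)(w + 5), so J'(2) = 22680.
Gradient descent moves in the -J' direction, i.e. w is decreasing.
The nearest critical point in that direction is w = 0, where J'' = 4500 > 0 (a local minimum). The iterate converges there.

0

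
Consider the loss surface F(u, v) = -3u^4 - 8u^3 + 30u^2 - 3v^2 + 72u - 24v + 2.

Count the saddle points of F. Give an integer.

1

F separates as a function of u plus a function of v, so ∇F=0 decouples.
∂F/∂u = -12(u - 2)(u + 1)(u + 3) = 0 at u ∈ {-3, -1, 2}; ∂F/∂v = -6(v + 4) = 0 at v ∈ {-4}.
The Hessian is diagonal: diag(F_uu, F_vv). Second derivatives: F_uu(-3)=-120, F_uu(-1)=72, F_uu(2)=-180; F_vv(-4)=-6.
Saddle points occur where the two diagonal entries have opposite signs: (-1, -4). Count: 1.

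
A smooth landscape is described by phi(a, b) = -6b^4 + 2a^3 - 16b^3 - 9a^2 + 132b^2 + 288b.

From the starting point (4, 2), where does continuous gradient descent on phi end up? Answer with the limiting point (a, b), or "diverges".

(3, -1)

phi is separable, so gradient descent decouples: a follows -∂phi/∂a, b follows -∂phi/∂b.
∂phi/∂a = 6a(a - 3); at a=4 this is 24, so a decreases.
∂phi/∂b = -24(b - 3)(b + 1)(b + 4); at b=2 this is 432, so b decreases.
a converges to its nearest critical value 3 (a local min of the a-part); b converges to -1. The iterate converges to (3, -1).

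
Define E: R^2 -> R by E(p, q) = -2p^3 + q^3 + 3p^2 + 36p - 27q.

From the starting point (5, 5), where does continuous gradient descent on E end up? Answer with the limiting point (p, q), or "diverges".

E is separable, so gradient descent decouples: p follows -∂E/∂p, q follows -∂E/∂q.
∂E/∂p = -6(p - 3)(p + 2); at p=5 this is -84, so p increases.
∂E/∂q = 3(q - 3)(q + 3); at q=5 this is 48, so q decreases.
The p-coordinate has no critical point in that direction and runs off to infinity.

diverges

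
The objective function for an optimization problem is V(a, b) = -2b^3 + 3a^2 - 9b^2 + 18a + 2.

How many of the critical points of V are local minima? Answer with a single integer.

V separates as a function of a plus a function of b, so ∇V=0 decouples.
∂V/∂a = 6(a + 3) = 0 at a ∈ {-3}; ∂V/∂b = -6b(b + 3) = 0 at b ∈ {-3, 0}.
The Hessian is diagonal: diag(V_aa, V_bb). Second derivatives: V_aa(-3)=6; V_bb(-3)=18, V_bb(0)=-18.
Local minima occur where both diagonal entries positive: (-3, -3). Count: 1.

1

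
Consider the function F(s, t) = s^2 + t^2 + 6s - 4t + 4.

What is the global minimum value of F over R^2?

-9

F(s,t) separates as P(s) + Q(t) + 4, so its minimum is min P + min Q + 4.
P'(s) = 2s + 6 vanishes at s ∈ {-3}; Q'(t) = 2(t - 2) vanishes at t ∈ {2}.
Local minima of P (where P''>0): P(-3)=-9. Local minima of Q: Q(2)=-4.
So the global minimum of F is P(-3) + Q(2) + 4 = -9 − 4 + 4 = -9, attained at (-3, 2).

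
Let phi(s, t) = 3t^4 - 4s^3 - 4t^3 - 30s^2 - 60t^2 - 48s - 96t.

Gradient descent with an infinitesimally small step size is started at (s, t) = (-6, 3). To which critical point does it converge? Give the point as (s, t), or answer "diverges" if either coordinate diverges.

(-4, 4)

phi is separable, so gradient descent decouples: s follows -∂phi/∂s, t follows -∂phi/∂t.
∂phi/∂s = -12(s + 1)(s + 4); at s=-6 this is -120, so s increases.
∂phi/∂t = 12(t - 4)(t + 1)(t + 2); at t=3 this is -240, so t increases.
s converges to its nearest critical value -4 (a local min of the s-part); t converges to 4. The iterate converges to (-4, 4).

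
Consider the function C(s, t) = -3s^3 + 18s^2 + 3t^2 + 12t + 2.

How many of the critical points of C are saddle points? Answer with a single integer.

1

C separates as a function of s plus a function of t, so ∇C=0 decouples.
∂C/∂s = -9s(s - 4) = 0 at s ∈ {0, 4}; ∂C/∂t = 6(t + 2) = 0 at t ∈ {-2}.
The Hessian is diagonal: diag(C_ss, C_tt). Second derivatives: C_ss(0)=36, C_ss(4)=-36; C_tt(-2)=6.
Saddle points occur where the two diagonal entries have opposite signs: (4, -2). Count: 1.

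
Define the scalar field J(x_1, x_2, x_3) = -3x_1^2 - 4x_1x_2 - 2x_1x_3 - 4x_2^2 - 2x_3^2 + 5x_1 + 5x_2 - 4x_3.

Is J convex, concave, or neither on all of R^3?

J is quadratic, so its Hessian is the constant matrix H = [[-6, -4, -2], [-4, -8, 0], [-2, 0, -4]].
Leading principal minors: -6, 32, -96.
Signs alternate −, +, − ⇒ H ≺ 0 ⇒ concave.

concave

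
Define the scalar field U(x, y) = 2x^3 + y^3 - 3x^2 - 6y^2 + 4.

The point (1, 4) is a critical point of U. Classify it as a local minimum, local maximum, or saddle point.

The mixed partial ∂²U/∂x∂y is 0, so the Hessian at any point is diag(U_xx, U_yy) = diag(6(2x - 1), 6(y - 2)).
At (1, 4): H = diag(6, 12).
Both eigenvalues are positive, so H is positive definite: a local minimum.

local minimum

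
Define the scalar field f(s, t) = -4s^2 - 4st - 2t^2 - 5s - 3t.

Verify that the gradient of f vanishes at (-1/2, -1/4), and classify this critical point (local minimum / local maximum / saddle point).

local maximum

∇f = (-8s - 4t - 5, -4s - 4t - 3); substituting (-1/2, -1/4) gives ∇f = (0, 0), so (-1/2, -1/4) is indeed a critical point.
The Hessian of f is constant: H = [[-8, -4], [-4, -4]].
det(H) = (-8)·(-4) − (-4)² = 16.
det(H) > 0 and tr(H) = -12 < 0, so H is negative definite and the point is a local maximum.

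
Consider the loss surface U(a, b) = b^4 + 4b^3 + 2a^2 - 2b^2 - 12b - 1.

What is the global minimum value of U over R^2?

U(a,b) separates as P(a) + Q(b) − 1, so its minimum is min P + min Q − 1.
P'(a) = 4a vanishes at a ∈ {0}; Q'(b) = 4(b - 1)(b + 1)(b + 3) vanishes at b ∈ {-3, -1, 1}.
Local minima of P (where P''>0): P(0)=0. Local minima of Q: Q(-3)=-9, Q(1)=-9.
So the global minimum of U is P(0) + Q(-3) − 1 = 0 − 9 − 1 = -10, attained at (0, -3).

-10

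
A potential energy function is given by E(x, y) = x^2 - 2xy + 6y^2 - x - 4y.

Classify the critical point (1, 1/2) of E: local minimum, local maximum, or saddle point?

The Hessian of E is constant: H = [[2, -2], [-2, 12]].
det(H) = 2·12 − (-2)² = 20.
det(H) > 0 and tr(H) = 14 > 0, so H is positive definite and the point is a local minimum.

local minimum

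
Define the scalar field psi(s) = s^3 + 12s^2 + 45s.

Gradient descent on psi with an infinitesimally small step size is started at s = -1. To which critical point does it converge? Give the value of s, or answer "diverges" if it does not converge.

-3

psi'(s) = 3(s + 3)(s + 5), so psi'(-1) = 24.
Gradient descent moves in the -psi' direction, i.e. s is decreasing.
The nearest critical point in that direction is s = -3, where psi'' = 6 > 0 (a local minimum). The iterate converges there.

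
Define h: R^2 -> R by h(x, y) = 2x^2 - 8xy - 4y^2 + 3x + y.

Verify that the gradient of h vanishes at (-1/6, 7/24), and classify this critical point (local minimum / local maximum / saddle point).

saddle point

∇h = (4x - 8y + 3, -8x - 8y + 1); substituting (-1/6, 7/24) gives ∇h = (0, 0), so (-1/6, 7/24) is indeed a critical point.
The Hessian of h is constant: H = [[4, -8], [-8, -8]].
det(H) = 4·(-8) − (-8)² = -96.
Since det(H) < 0, H is indefinite and the critical point is a saddle point.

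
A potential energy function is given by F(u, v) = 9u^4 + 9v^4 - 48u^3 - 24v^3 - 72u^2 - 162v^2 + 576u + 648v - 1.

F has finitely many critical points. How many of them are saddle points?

F separates as a function of u plus a function of v, so ∇F=0 decouples.
∂F/∂u = 36(u - 4)(u - 2)(u + 2) = 0 at u ∈ {-2, 2, 4}; ∂F/∂v = 36(v - 3)(v - 2)(v + 3) = 0 at v ∈ {-3, 2, 3}.
The Hessian is diagonal: diag(F_uu, F_vv). Second derivatives: F_uu(-2)=864, F_uu(2)=-288, F_uu(4)=432; F_vv(-3)=1080, F_vv(2)=-180, F_vv(3)=216.
Saddle points occur where the two diagonal entries have opposite signs: (-2, 2), (2, -3), (2, 3), (4, 2). Count: 4.

4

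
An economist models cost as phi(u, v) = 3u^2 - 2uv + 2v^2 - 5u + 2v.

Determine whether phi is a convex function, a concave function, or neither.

convex

phi is quadratic, so its Hessian is the constant matrix H = [[6, -2], [-2, 4]].
det(H) = 20, tr(H) = 10.
det(H) > 0 and tr(H) > 0, so H is positive definite everywhere: convex.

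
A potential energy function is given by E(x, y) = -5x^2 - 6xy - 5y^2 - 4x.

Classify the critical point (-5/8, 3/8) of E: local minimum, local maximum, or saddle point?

The Hessian of E is constant: H = [[-10, -6], [-6, -10]].
det(H) = (-10)·(-10) − (-6)² = 64.
det(H) > 0 and tr(H) = -20 < 0, so H is negative definite and the point is a local maximum.

local maximum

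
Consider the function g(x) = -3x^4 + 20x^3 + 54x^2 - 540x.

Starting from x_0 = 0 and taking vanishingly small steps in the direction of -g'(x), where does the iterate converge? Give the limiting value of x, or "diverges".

3

g'(x) = -12(x - 5)(x - 3)(x + 3), so g'(0) = -540.
Gradient descent moves in the -g' direction, i.e. x is increasing.
The nearest critical point in that direction is x = 3, where g'' = 144 > 0 (a local minimum). The iterate converges there.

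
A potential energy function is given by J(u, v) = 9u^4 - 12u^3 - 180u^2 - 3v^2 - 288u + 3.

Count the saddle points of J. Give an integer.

2

J separates as a function of u plus a function of v, so ∇J=0 decouples.
∂J/∂u = 36(u - 4)(u + 1)(u + 2) = 0 at u ∈ {-2, -1, 4}; ∂J/∂v = -6v = 0 at v ∈ {0}.
The Hessian is diagonal: diag(J_uu, J_vv). Second derivatives: J_uu(-2)=216, J_uu(-1)=-180, J_uu(4)=1080; J_vv(0)=-6.
Saddle points occur where the two diagonal entries have opposite signs: (-2, 0), (4, 0). Count: 2.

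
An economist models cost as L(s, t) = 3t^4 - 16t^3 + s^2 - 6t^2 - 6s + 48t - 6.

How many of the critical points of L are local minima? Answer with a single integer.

2

L separates as a function of s plus a function of t, so ∇L=0 decouples.
∂L/∂s = 2(s - 3) = 0 at s ∈ {3}; ∂L/∂t = 12(t - 4)(t - 1)(t + 1) = 0 at t ∈ {-1, 1, 4}.
The Hessian is diagonal: diag(L_ss, L_tt). Second derivatives: L_ss(3)=2; L_tt(-1)=120, L_tt(1)=-72, L_tt(4)=180.
Local minima occur where both diagonal entries positive: (3, -1), (3, 4). Count: 2.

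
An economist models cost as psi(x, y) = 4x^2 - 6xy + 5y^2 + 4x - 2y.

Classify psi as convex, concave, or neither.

convex

psi is quadratic, so its Hessian is the constant matrix H = [[8, -6], [-6, 10]].
det(H) = 44, tr(H) = 18.
det(H) > 0 and tr(H) > 0, so H is positive definite everywhere: convex.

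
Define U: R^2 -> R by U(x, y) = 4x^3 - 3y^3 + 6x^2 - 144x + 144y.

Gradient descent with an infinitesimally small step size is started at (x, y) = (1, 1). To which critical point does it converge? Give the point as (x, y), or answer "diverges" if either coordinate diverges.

(3, -4)

U is separable, so gradient descent decouples: x follows -∂U/∂x, y follows -∂U/∂y.
∂U/∂x = 12(x - 3)(x + 4); at x=1 this is -120, so x increases.
∂U/∂y = -9(y - 4)(y + 4); at y=1 this is 135, so y decreases.
x converges to its nearest critical value 3 (a local min of the x-part); y converges to -4. The iterate converges to (3, -4).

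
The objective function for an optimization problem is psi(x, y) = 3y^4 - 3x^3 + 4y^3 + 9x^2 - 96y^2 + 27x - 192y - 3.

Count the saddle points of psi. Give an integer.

psi separates as a function of x plus a function of y, so ∇psi=0 decouples.
∂psi/∂x = -9(x - 3)(x + 1) = 0 at x ∈ {-1, 3}; ∂psi/∂y = 12(y - 4)(y + 1)(y + 4) = 0 at y ∈ {-4, -1, 4}.
The Hessian is diagonal: diag(psi_xx, psi_yy). Second derivatives: psi_xx(-1)=36, psi_xx(3)=-36; psi_yy(-4)=288, psi_yy(-1)=-180, psi_yy(4)=480.
Saddle points occur where the two diagonal entries have opposite signs: (-1, -1), (3, -4), (3, 4). Count: 3.

3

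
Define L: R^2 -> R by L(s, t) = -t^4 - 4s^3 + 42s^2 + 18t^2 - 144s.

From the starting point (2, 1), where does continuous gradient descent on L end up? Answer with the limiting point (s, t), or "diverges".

(3, 0)

L is separable, so gradient descent decouples: s follows -∂L/∂s, t follows -∂L/∂t.
∂L/∂s = -12(s - 4)(s - 3); at s=2 this is -24, so s increases.
∂L/∂t = -4t(t - 3)(t + 3); at t=1 this is 32, so t decreases.
s converges to its nearest critical value 3 (a local min of the s-part); t converges to 0. The iterate converges to (3, 0).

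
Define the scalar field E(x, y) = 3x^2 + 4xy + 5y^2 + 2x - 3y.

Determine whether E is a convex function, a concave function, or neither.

convex

E is quadratic, so its Hessian is the constant matrix H = [[6, 4], [4, 10]].
det(H) = 44, tr(H) = 16.
det(H) > 0 and tr(H) > 0, so H is positive definite everywhere: convex.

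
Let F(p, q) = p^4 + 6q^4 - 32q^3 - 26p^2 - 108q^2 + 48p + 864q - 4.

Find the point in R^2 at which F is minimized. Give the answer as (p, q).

(-4, -3)

F(p,q) separates as A(p) + B(q) − 4, so its minimum is min A + min B − 4.
A'(p) = 4(p - 3)(p - 1)(p + 4) vanishes at p ∈ {-4, 1, 3}; B'(q) = 24(q - 4)(q - 3)(q + 3) vanishes at q ∈ {-3, 3, 4}.
Local minima of A (where A''>0): A(-4)=-352, A(3)=-9. Local minima of B: B(-3)=-2214, B(4)=1216.
So the global minimum of F is A(-4) + B(-3) − 4 = -352 − 2214 − 4 = -2570, attained at (-4, -3).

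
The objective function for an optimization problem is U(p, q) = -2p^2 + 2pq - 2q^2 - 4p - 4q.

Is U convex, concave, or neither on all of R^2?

concave

U is quadratic, so its Hessian is the constant matrix H = [[-4, 2], [2, -4]].
det(H) = 12, tr(H) = -8.
det(H) > 0 and tr(H) < 0, so H is negative definite everywhere: concave.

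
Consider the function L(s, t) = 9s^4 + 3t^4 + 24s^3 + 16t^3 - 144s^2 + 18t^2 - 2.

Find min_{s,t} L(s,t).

-1565

L(s,t) separates as P(s) + Q(t) − 2, so its minimum is min P + min Q − 2.
P'(s) = 36s(s - 2)(s + 4) vanishes at s ∈ {-4, 0, 2}; Q'(t) = 12t(t + 1)(t + 3) vanishes at t ∈ {-3, -1, 0}.
Local minima of P (where P''>0): P(-4)=-1536, P(2)=-240. Local minima of Q: Q(-3)=-27, Q(0)=0.
So the global minimum of L is P(-4) + Q(-3) − 2 = -1536 − 27 − 2 = -1565, attained at (-4, -3).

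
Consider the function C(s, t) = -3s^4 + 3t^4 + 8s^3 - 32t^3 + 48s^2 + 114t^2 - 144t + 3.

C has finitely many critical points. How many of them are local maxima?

2

C separates as a function of s plus a function of t, so ∇C=0 decouples.
∂C/∂s = -12s(s - 4)(s + 2) = 0 at s ∈ {-2, 0, 4}; ∂C/∂t = 12(t - 4)(t - 3)(t - 1) = 0 at t ∈ {1, 3, 4}.
The Hessian is diagonal: diag(C_ss, C_tt). Second derivatives: C_ss(-2)=-144, C_ss(0)=96, C_ss(4)=-288; C_tt(1)=72, C_tt(3)=-24, C_tt(4)=36.
Local maxima occur where both diagonal entries negative: (-2, 3), (4, 3). Count: 2.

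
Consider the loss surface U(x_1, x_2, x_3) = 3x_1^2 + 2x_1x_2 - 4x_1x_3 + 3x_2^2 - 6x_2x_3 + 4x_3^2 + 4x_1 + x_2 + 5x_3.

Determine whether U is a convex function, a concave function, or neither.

U is quadratic, so its Hessian is the constant matrix H = [[6, 2, -4], [2, 6, -6], [-4, -6, 8]].
Leading principal minors: 6, 32, 40.
All positive ⇒ H ≻ 0 ⇒ convex.

convex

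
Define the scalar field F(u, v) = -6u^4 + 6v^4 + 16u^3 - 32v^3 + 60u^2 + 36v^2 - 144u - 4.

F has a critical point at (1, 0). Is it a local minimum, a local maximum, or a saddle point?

local minimum

The mixed partial ∂²F/∂u∂v is 0, so the Hessian at any point is diag(F_uu, F_vv) = diag(24(-3u^2 + 4u + 5), 24(3v^2 - 8v + 3)).
At (1, 0): H = diag(144, 72).
Both eigenvalues are positive, so H is positive definite: a local minimum.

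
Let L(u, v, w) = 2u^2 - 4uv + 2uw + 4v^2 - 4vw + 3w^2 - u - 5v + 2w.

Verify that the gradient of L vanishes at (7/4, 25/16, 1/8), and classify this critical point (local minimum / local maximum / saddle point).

∇L = (4u - 4v + 2w - 1, -4u + 8v - 4w - 5, 2u - 4v + 6w + 2); substituting (7/4, 25/16, 1/8) gives ∇L = (0, 0, 0), so (7/4, 25/16, 1/8) is indeed a critical point.
The Hessian is constant: H = [[4, -4, 2], [-4, 8, -4], [2, -4, 6]].
Leading principal minors: Δ₁ = 4, Δ₂ = 16, Δ₃ = 64.
All leading minors are positive, so H is positive definite: a local minimum.

local minimum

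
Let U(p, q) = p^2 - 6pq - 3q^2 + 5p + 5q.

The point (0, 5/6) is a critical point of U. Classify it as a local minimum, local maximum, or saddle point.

saddle point

The Hessian of U is constant: H = [[2, -6], [-6, -6]].
det(H) = 2·(-6) − (-6)² = -48.
Since det(H) < 0, H is indefinite and the critical point is a saddle point.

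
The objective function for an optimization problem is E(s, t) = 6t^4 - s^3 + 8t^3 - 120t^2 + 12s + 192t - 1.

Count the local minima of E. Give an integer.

E separates as a function of s plus a function of t, so ∇E=0 decouples.
∂E/∂s = -3(s - 2)(s + 2) = 0 at s ∈ {-2, 2}; ∂E/∂t = 24(t - 2)(t - 1)(t + 4) = 0 at t ∈ {-4, 1, 2}.
The Hessian is diagonal: diag(E_ss, E_tt). Second derivatives: E_ss(-2)=12, E_ss(2)=-12; E_tt(-4)=720, E_tt(1)=-120, E_tt(2)=144.
Local minima occur where both diagonal entries positive: (-2, -4), (-2, 2). Count: 2.

2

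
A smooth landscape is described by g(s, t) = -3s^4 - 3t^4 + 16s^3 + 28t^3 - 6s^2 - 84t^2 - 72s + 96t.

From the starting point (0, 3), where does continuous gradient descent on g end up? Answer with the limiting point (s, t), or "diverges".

g is separable, so gradient descent decouples: s follows -∂g/∂s, t follows -∂g/∂t.
∂g/∂s = -12(s - 3)(s - 2)(s + 1); at s=0 this is -72, so s increases.
∂g/∂t = -12(t - 4)(t - 2)(t - 1); at t=3 this is 24, so t decreases.
s converges to its nearest critical value 2 (a local min of the s-part); t converges to 2. The iterate converges to (2, 2).

(2, 2)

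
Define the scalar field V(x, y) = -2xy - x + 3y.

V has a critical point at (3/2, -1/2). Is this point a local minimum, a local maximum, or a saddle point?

saddle point

The Hessian of V is constant: H = [[0, -2], [-2, 0]].
det(H) = 0·0 − (-2)² = -4.
Since det(H) < 0, H is indefinite and the critical point is a saddle point.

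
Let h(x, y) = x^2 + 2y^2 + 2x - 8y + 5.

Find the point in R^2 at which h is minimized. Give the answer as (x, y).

h(x,y) separates as P(x) + Q(y) + 5, so its minimum is min P + min Q + 5.
P'(x) = 2x + 2 vanishes at x ∈ {-1}; Q'(y) = 4y - 8 vanishes at y ∈ {2}.
Local minima of P (where P''>0): P(-1)=-1. Local minima of Q: Q(2)=-8.
So the global minimum of h is P(-1) + Q(2) + 5 = -1 − 8 + 5 = -4, attained at (-1, 2).

(-1, 2)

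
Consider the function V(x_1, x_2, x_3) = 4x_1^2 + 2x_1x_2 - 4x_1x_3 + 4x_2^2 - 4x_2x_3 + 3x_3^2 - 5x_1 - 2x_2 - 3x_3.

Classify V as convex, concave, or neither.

V is quadratic, so its Hessian is the constant matrix H = [[8, 2, -4], [2, 8, -4], [-4, -4, 6]].
Leading principal minors: 8, 60, 168.
All positive ⇒ H ≻ 0 ⇒ convex.

convex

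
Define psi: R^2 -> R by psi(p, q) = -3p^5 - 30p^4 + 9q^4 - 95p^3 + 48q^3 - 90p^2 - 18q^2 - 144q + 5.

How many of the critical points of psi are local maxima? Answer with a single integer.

2

psi separates as a function of p plus a function of q, so ∇psi=0 decouples.
∂psi/∂p = -15p(p + 1)(p + 3)(p + 4) = 0 at p ∈ {-4, -3, -1, 0}; ∂psi/∂q = 36(q - 1)(q + 1)(q + 4) = 0 at q ∈ {-4, -1, 1}.
The Hessian is diagonal: diag(psi_pp, psi_qq). Second derivatives: psi_pp(-4)=180, psi_pp(-3)=-90, psi_pp(-1)=90, psi_pp(0)=-180; psi_qq(-4)=540, psi_qq(-1)=-216, psi_qq(1)=360.
Local maxima occur where both diagonal entries negative: (-3, -1), (0, -1). Count: 2.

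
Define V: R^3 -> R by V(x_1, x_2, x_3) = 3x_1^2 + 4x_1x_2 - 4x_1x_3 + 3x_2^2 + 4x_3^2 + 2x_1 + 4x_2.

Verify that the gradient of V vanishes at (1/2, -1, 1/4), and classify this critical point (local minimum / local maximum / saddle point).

∇V = (6x_1 + 4x_2 - 4x_3 + 2, 4x_1 + 6x_2 + 4, -4x_1 + 8x_3); substituting (1/2, -1, 1/4) gives ∇V = (0, 0, 0), so (1/2, -1, 1/4) is indeed a critical point.
The Hessian is constant: H = [[6, 4, -4], [4, 6, 0], [-4, 0, 8]].
Leading principal minors: Δ₁ = 6, Δ₂ = 20, Δ₃ = 64.
All leading minors are positive, so H is positive definite: a local minimum.

local minimum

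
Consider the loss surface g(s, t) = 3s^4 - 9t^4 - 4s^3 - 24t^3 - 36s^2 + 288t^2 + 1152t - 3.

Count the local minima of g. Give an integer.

2

g separates as a function of s plus a function of t, so ∇g=0 decouples.
∂g/∂s = 12s(s - 3)(s + 2) = 0 at s ∈ {-2, 0, 3}; ∂g/∂t = -36(t - 4)(t + 2)(t + 4) = 0 at t ∈ {-4, -2, 4}.
The Hessian is diagonal: diag(g_ss, g_tt). Second derivatives: g_ss(-2)=120, g_ss(0)=-72, g_ss(3)=180; g_tt(-4)=-576, g_tt(-2)=432, g_tt(4)=-1728.
Local minima occur where both diagonal entries positive: (-2, -2), (3, -2). Count: 2.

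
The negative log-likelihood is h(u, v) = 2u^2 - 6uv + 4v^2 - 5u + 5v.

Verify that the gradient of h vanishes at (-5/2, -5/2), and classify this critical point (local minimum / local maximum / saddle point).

∇h = (4u - 6v - 5, -6u + 8v + 5); substituting (-5/2, -5/2) gives ∇h = (0, 0), so (-5/2, -5/2) is indeed a critical point.
The Hessian of h is constant: H = [[4, -6], [-6, 8]].
det(H) = 4·8 − (-6)² = -4.
Since det(H) < 0, H is indefinite and the critical point is a saddle point.

saddle point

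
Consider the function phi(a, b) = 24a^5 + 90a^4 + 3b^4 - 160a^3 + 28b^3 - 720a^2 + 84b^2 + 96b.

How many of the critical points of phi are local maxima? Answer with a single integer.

phi separates as a function of a plus a function of b, so ∇phi=0 decouples.
∂phi/∂a = 120a(a - 2)(a + 2)(a + 3) = 0 at a ∈ {-3, -2, 0, 2}; ∂phi/∂b = 12(b + 1)(b + 2)(b + 4) = 0 at b ∈ {-4, -2, -1}.
The Hessian is diagonal: diag(phi_aa, phi_bb). Second derivatives: phi_aa(-3)=-1800, phi_aa(-2)=960, phi_aa(0)=-1440, phi_aa(2)=4800; phi_bb(-4)=72, phi_bb(-2)=-24, phi_bb(-1)=36.
Local maxima occur where both diagonal entries negative: (-3, -2), (0, -2). Count: 2.

2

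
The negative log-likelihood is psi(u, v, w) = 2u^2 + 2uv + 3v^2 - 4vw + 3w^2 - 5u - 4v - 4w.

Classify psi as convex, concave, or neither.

psi is quadratic, so its Hessian is the constant matrix H = [[4, 2, 0], [2, 6, -4], [0, -4, 6]].
Leading principal minors: 4, 20, 56.
All positive ⇒ H ≻ 0 ⇒ convex.

convex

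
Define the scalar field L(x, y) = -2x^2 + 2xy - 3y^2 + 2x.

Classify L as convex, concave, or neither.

L is quadratic, so its Hessian is the constant matrix H = [[-4, 2], [2, -6]].
det(H) = 20, tr(H) = -10.
det(H) > 0 and tr(H) < 0, so H is negative definite everywhere: concave.

concave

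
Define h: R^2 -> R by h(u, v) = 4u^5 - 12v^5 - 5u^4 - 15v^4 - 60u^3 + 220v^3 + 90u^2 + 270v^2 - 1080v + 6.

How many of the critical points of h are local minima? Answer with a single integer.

4

h separates as a function of u plus a function of v, so ∇h=0 decouples.
∂h/∂u = 20u(u - 3)(u - 1)(u + 3) = 0 at u ∈ {-3, 0, 1, 3}; ∂h/∂v = -60(v - 3)(v - 1)(v + 2)(v + 3) = 0 at v ∈ {-3, -2, 1, 3}.
The Hessian is diagonal: diag(h_uu, h_vv). Second derivatives: h_uu(-3)=-1440, h_uu(0)=180, h_uu(1)=-160, h_uu(3)=720; h_vv(-3)=1440, h_vv(-2)=-900, h_vv(1)=1440, h_vv(3)=-3600.
Local minima occur where both diagonal entries positive: (0, -3), (0, 1), (3, -3), (3, 1). Count: 4.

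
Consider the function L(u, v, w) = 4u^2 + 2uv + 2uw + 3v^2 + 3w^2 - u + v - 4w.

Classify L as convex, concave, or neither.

convex

L is quadratic, so its Hessian is the constant matrix H = [[8, 2, 2], [2, 6, 0], [2, 0, 6]].
Leading principal minors: 8, 44, 240.
All positive ⇒ H ≻ 0 ⇒ convex.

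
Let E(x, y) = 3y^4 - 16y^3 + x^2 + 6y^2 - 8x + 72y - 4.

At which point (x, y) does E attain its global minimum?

(4, -1)

E(x,y) separates as P(x) + Q(y) − 4, so its minimum is min P + min Q − 4.
P'(x) = 2x - 8 vanishes at x ∈ {4}; Q'(y) = 12(y - 3)(y - 2)(y + 1) vanishes at y ∈ {-1, 2, 3}.
Local minima of P (where P''>0): P(4)=-16. Local minima of Q: Q(-1)=-47, Q(3)=81.
So the global minimum of E is P(4) + Q(-1) − 4 = -16 − 47 − 4 = -67, attained at (4, -1).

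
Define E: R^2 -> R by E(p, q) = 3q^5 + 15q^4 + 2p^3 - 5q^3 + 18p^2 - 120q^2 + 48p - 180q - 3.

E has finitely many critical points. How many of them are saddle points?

4

E separates as a function of p plus a function of q, so ∇E=0 decouples.
∂E/∂p = 6(p + 2)(p + 4) = 0 at p ∈ {-4, -2}; ∂E/∂q = 15(q - 2)(q + 1)(q + 2)(q + 3) = 0 at q ∈ {-3, -2, -1, 2}.
The Hessian is diagonal: diag(E_pp, E_qq). Second derivatives: E_pp(-4)=-12, E_pp(-2)=12; E_qq(-3)=-150, E_qq(-2)=60, E_qq(-1)=-90, E_qq(2)=900.
Saddle points occur where the two diagonal entries have opposite signs: (-4, -2), (-4, 2), (-2, -3), (-2, -1). Count: 4.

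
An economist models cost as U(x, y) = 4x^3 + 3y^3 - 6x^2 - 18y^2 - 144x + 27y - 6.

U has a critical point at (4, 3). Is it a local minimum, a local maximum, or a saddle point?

local minimum

The mixed partial ∂²U/∂x∂y is 0, so the Hessian at any point is diag(U_xx, U_yy) = diag(12(2x - 1), 18(y - 2)).
At (4, 3): H = diag(84, 18).
Both eigenvalues are positive, so H is positive definite: a local minimum.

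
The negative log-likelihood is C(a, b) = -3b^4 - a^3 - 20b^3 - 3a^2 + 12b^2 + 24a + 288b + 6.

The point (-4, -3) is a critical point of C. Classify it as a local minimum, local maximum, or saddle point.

local minimum

The mixed partial ∂²C/∂a∂b is 0, so the Hessian at any point is diag(C_aa, C_bb) = diag(-6(a + 1), 12(-3b^2 - 10b + 2)).
At (-4, -3): H = diag(18, 60).
Both eigenvalues are positive, so H is positive definite: a local minimum.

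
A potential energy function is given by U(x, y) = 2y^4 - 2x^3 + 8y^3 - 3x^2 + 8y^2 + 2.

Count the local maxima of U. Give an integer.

U separates as a function of x plus a function of y, so ∇U=0 decouples.
∂U/∂x = -6x(x + 1) = 0 at x ∈ {-1, 0}; ∂U/∂y = 8y(y + 1)(y + 2) = 0 at y ∈ {-2, -1, 0}.
The Hessian is diagonal: diag(U_xx, U_yy). Second derivatives: U_xx(-1)=6, U_xx(0)=-6; U_yy(-2)=16, U_yy(-1)=-8, U_yy(0)=16.
Local maxima occur where both diagonal entries negative: (0, -1). Count: 1.

1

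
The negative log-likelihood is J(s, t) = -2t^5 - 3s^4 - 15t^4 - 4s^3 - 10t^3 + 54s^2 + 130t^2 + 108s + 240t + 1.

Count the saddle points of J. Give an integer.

6

J separates as a function of s plus a function of t, so ∇J=0 decouples.
∂J/∂s = -12(s - 3)(s + 1)(s + 3) = 0 at s ∈ {-3, -1, 3}; ∂J/∂t = -10(t - 2)(t + 1)(t + 3)(t + 4) = 0 at t ∈ {-4, -3, -1, 2}.
The Hessian is diagonal: diag(J_ss, J_tt). Second derivatives: J_ss(-3)=-144, J_ss(-1)=96, J_ss(3)=-288; J_tt(-4)=180, J_tt(-3)=-100, J_tt(-1)=180, J_tt(2)=-900.
Saddle points occur where the two diagonal entries have opposite signs: (-3, -4), (-3, -1), (-1, -3), (-1, 2), (3, -4), (3, -1). Count: 6.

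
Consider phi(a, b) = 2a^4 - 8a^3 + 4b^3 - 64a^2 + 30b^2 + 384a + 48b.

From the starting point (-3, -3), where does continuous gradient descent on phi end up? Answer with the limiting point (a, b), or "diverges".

(-4, -1)

phi is separable, so gradient descent decouples: a follows -∂phi/∂a, b follows -∂phi/∂b.
∂phi/∂a = 8(a - 4)(a - 3)(a + 4); at a=-3 this is 336, so a decreases.
∂phi/∂b = 12(b + 1)(b + 4); at b=-3 this is -24, so b increases.
a converges to its nearest critical value -4 (a local min of the a-part); b converges to -1. The iterate converges to (-4, -1).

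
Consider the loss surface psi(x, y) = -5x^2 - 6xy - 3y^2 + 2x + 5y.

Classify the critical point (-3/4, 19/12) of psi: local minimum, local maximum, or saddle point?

The Hessian of psi is constant: H = [[-10, -6], [-6, -6]].
det(H) = (-10)·(-6) − (-6)² = 24.
det(H) > 0 and tr(H) = -16 < 0, so H is negative definite and the point is a local maximum.

local maximum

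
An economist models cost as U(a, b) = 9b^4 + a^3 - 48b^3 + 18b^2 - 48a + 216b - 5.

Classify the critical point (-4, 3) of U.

saddle point

The mixed partial ∂²U/∂a∂b is 0, so the Hessian at any point is diag(U_aa, U_bb) = diag(6a, 36(3b^2 - 8b + 1)).
At (-4, 3): H = diag(-24, 144).
The eigenvalues have opposite signs, so H is indefinite: a saddle point.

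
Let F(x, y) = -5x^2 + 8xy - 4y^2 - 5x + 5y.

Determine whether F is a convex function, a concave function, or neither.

concave

F is quadratic, so its Hessian is the constant matrix H = [[-10, 8], [8, -8]].
det(H) = 16, tr(H) = -18.
det(H) > 0 and tr(H) < 0, so H is negative definite everywhere: concave.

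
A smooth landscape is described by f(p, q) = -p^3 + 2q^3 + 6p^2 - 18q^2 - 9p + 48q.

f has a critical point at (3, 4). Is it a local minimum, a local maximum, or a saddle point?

The mixed partial ∂²f/∂p∂q is 0, so the Hessian at any point is diag(f_pp, f_qq) = diag(6(-p + 2), 12(q - 3)).
At (3, 4): H = diag(-6, 12).
The eigenvalues have opposite signs, so H is indefinite: a saddle point.

saddle point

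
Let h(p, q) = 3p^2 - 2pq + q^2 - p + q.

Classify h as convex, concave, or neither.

h is quadratic, so its Hessian is the constant matrix H = [[6, -2], [-2, 2]].
det(H) = 8, tr(H) = 8.
det(H) > 0 and tr(H) > 0, so H is positive definite everywhere: convex.

convex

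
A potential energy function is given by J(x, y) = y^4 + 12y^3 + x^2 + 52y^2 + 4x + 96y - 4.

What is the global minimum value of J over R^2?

J(x,y) separates as P(x) + Q(y) − 4, so its minimum is min P + min Q − 4.
P'(x) = 2x + 4 vanishes at x ∈ {-2}; Q'(y) = 4(y + 2)(y + 3)(y + 4) vanishes at y ∈ {-4, -3, -2}.
Local minima of P (where P''>0): P(-2)=-4. Local minima of Q: Q(-4)=-64, Q(-2)=-64.
So the global minimum of J is P(-2) + Q(-4) − 4 = -4 − 64 − 4 = -72, attained at (-2, -4).

-72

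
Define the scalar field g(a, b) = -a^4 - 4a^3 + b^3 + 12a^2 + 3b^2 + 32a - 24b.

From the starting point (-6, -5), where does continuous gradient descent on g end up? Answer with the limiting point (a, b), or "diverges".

diverges

g is separable, so gradient descent decouples: a follows -∂g/∂a, b follows -∂g/∂b.
∂g/∂a = -4(a - 2)(a + 1)(a + 4); at a=-6 this is 320, so a decreases.
∂g/∂b = 3(b - 2)(b + 4); at b=-5 this is 21, so b decreases.
The a-coordinate has no critical point in that direction and runs off to infinity.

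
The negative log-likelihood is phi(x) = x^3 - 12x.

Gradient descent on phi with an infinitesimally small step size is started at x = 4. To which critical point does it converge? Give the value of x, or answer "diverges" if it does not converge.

phi'(x) = 3(x - 2)(x + 2), so phi'(4) = 36.
Gradient descent moves in the -phi' direction, i.e. x is decreasing.
The nearest critical point in that direction is x = 2, where phi'' = 12 > 0 (a local minimum). The iterate converges there.

2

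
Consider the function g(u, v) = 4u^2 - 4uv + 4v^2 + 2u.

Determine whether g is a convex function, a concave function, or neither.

g is quadratic, so its Hessian is the constant matrix H = [[8, -4], [-4, 8]].
det(H) = 48, tr(H) = 16.
det(H) > 0 and tr(H) > 0, so H is positive definite everywhere: convex.

convex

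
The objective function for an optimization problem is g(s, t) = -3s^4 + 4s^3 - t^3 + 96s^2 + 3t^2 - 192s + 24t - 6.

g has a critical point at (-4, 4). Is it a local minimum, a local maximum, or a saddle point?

The mixed partial ∂²g/∂s∂t is 0, so the Hessian at any point is diag(g_ss, g_tt) = diag(12(-3s^2 + 2s + 16), 6(-t + 1)).
At (-4, 4): H = diag(-480, -18).
Both eigenvalues are negative, so H is negative definite: a local maximum.

local maximum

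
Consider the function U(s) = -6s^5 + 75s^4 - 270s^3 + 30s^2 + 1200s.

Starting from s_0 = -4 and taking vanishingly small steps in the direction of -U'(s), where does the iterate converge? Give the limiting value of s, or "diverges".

U'(s) = -30(s - 5)(s - 4)(s - 2)(s + 1), so U'(-4) = -38880.
Gradient descent moves in the -U' direction, i.e. s is increasing.
The nearest critical point in that direction is s = -1, where U'' = 2700 > 0 (a local minimum). The iterate converges there.

-1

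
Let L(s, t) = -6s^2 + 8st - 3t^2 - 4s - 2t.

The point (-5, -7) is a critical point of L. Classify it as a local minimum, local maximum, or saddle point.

The Hessian of L is constant: H = [[-12, 8], [8, -6]].
det(H) = (-12)·(-6) − 8² = 8.
det(H) > 0 and tr(H) = -18 < 0, so H is negative definite and the point is a local maximum.

local maximum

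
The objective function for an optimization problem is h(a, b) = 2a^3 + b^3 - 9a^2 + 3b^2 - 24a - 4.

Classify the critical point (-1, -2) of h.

local maximum

The mixed partial ∂²h/∂a∂b is 0, so the Hessian at any point is diag(h_aa, h_bb) = diag(6(2a - 3), 6(b + 1)).
At (-1, -2): H = diag(-30, -6).
Both eigenvalues are negative, so H is negative definite: a local maximum.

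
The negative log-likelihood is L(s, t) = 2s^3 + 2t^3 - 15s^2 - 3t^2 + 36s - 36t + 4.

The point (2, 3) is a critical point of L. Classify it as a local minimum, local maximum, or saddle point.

The mixed partial ∂²L/∂s∂t is 0, so the Hessian at any point is diag(L_ss, L_tt) = diag(6(2s - 5), 6(2t - 1)).
At (2, 3): H = diag(-6, 30).
The eigenvalues have opposite signs, so H is indefinite: a saddle point.

saddle point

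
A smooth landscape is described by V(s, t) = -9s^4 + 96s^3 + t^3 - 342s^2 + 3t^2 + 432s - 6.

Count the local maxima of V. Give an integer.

2

V separates as a function of s plus a function of t, so ∇V=0 decouples.
∂V/∂s = -36(s - 4)(s - 3)(s - 1) = 0 at s ∈ {1, 3, 4}; ∂V/∂t = 3t(t + 2) = 0 at t ∈ {-2, 0}.
The Hessian is diagonal: diag(V_ss, V_tt). Second derivatives: V_ss(1)=-216, V_ss(3)=72, V_ss(4)=-108; V_tt(-2)=-6, V_tt(0)=6.
Local maxima occur where both diagonal entries negative: (1, -2), (4, -2). Count: 2.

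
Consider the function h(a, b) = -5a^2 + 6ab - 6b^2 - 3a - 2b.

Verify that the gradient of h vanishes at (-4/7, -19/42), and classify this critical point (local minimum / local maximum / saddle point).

∇h = (-10a + 6b - 3, 6a - 12b - 2); substituting (-4/7, -19/42) gives ∇h = (0, 0), so (-4/7, -19/42) is indeed a critical point.
The Hessian of h is constant: H = [[-10, 6], [6, -12]].
det(H) = (-10)·(-12) − 6² = 84.
det(H) > 0 and tr(H) = -22 < 0, so H is negative definite and the point is a local maximum.

local maximum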